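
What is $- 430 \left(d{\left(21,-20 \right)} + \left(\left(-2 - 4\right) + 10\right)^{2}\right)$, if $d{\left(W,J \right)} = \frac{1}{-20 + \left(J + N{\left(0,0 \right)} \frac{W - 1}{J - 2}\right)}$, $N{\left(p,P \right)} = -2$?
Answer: $- \frac{288487}{42} \approx -6868.7$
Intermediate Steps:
$d{\left(W,J \right)} = \frac{1}{-20 + J - \frac{2 \left(-1 + W\right)}{-2 + J}}$ ($d{\left(W,J \right)} = \frac{1}{-20 + \left(J - 2 \frac{W - 1}{J - 2}\right)} = \frac{1}{-20 + \left(J - 2 \frac{-1 + W}{-2 + J}\right)} = \frac{1}{-20 + \left(J - \frac{2 \left(-1 + W\right)}{-2 + J}\right)} = \frac{1}{-20 + J - \frac{2 \left(-1 + W\right)}{-2 + J}}$)
$- 430 \left(d{\left(21,-20 \right)} + \left(\left(-2 - 4\right) + 10\right)^{2}\right) = - 430 \left(\frac{-2 - 20}{42 + \left(-20\right)^{2} - -440 - 42} + \left(\left(-2 - 4\right) + 10\right)^{2}\right) = - 430 \left(\frac{1}{42 + 400 + 440 - 42} \left(-22\right) + \left(\left(-2 - 4\right) + 10\right)^{2}\right) = - 430 \left(\frac{1}{840} \left(-22\right) + \left(-6 + 10\right)^{2}\right) = - 430 \left(\frac{1}{840} \left(-22\right) + 4^{2}\right) = - 430 \left(- \frac{11}{420} + 16\right) = \left(-430\right) \frac{6709}{420} = - \frac{288487}{42}$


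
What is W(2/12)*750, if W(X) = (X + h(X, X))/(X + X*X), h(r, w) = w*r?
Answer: 750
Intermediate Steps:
h(r, w) = r*w
W(X) = 1 (W(X) = (X + X*X)/(X + X*X) = (X + X²)/(X + X²) = 1)
W(2/12)*750 = 1*750 = 750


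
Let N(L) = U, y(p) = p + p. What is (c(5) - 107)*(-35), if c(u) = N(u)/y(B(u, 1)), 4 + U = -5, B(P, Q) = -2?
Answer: 14665/4 ≈ 3666.3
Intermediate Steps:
U = -9 (U = -4 - 5 = -9)
y(p) = 2*p
N(L) = -9
c(u) = 9/4 (c(u) = -9/(2*(-2)) = -9/(-4) = -9*(-¼) = 9/4)
(c(5) - 107)*(-35) = (9/4 - 107)*(-35) = -419/4*(-35) = 14665/4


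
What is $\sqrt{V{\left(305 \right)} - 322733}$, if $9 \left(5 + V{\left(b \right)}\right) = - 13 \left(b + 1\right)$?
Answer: $2 i \sqrt{80795} \approx 568.49 i$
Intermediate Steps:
$V{\left(b \right)} = - \frac{58}{9} - \frac{13 b}{9}$ ($V{\left(b \right)} = -5 + \frac{\left(-13\right) \left(b + 1\right)}{9} = -5 + \frac{\left(-13\right) \left(1 + b\right)}{9} = -5 + \frac{-13 - 13 b}{9} = -5 - \left(\frac{13}{9} + \frac{13 b}{9}\right) = - \frac{58}{9} - \frac{13 b}{9}$)
$\sqrt{V{\left(305 \right)} - 322733} = \sqrt{\left(- \frac{58}{9} - \frac{3965}{9}\right) - 322733} = \sqrt{-447 - 322733} = \sqrt{-323180} = 2 i \sqrt{80795}$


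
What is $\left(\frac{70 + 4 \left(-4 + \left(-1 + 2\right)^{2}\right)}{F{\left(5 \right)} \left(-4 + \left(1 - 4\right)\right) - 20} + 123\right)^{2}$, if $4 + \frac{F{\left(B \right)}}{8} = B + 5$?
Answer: $\frac{478078225}{31684} \approx 15089.0$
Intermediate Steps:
$F{\left(B \right)} = 8 + 8 B$ ($F{\left(B \right)} = -32 + 8 \left(B + 5\right) = -32 + 8 \left(5 + B\right) = -32 + \left(40 + 8 B\right) = 8 + 8 B$)
$\left(\frac{70 + 4 \left(-4 + \left(-1 + 2\right)^{2}\right)}{F{\left(5 \right)} \left(-4 + \left(1 - 4\right)\right) - 20} + 123\right)^{2} = \left(\frac{70 + 4 \left(-4 + \left(-1 + 2\right)^{2}\right)}{\left(8 + 8 \cdot 5\right) \left(-4 + \left(1 - 4\right)\right) - 20} + 123\right)^{2} = \left(\frac{70 + 4 \left(-4 + 1^{2}\right)}{\left(8 + 40\right) \left(-4 - 3\right) - 20} + 123\right)^{2} = \left(\frac{70 + 4 \left(-4 + 1\right)}{48 \left(-7\right) - 20} + 123\right)^{2} = \left(\frac{70 + 4 \left(-3\right)}{-336 - 20} + 123\right)^{2} = \left(\frac{70 - 12}{-356} + 123\right)^{2} = \left(58 \left(- \frac{1}{356}\right) + 123\right)^{2} = \left(- \frac{29}{178} + 123\right)^{2} = \left(\frac{21865}{178}\right)^{2} = \frac{478078225}{31684}$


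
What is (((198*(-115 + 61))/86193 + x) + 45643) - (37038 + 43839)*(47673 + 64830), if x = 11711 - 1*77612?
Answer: -87140408451641/9577 ≈ -9.0989e+9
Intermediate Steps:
x = -65901 (x = 11711 - 77612 = -65901)
(((198*(-115 + 61))/86193 + x) + 45643) - (37038 + 43839)*(47673 + 64830) = (((198*(-115 + 61))/86193 - 65901) + 45643) - (37038 + 43839)*(47673 + 64830) = (((198*(-54))*(1/86193) - 65901) + 45643) - 80877*112503 = ((-10692*1/86193 - 65901) + 45643) - 1*9098905131 = ((-1188/9577 - 65901) + 45643) - 9098905131 = (-631135065/9577 + 45643) - 9098905131 = -194012054/9577 - 9098905131 = -87140408451641/9577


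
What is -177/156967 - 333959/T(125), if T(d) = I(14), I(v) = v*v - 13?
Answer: -52420574744/28724961 ≈ -1824.9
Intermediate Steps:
I(v) = -13 + v² (I(v) = v² - 13 = -13 + v²)
T(d) = 183 (T(d) = -13 + 14² = -13 + 196 = 183)
-177/156967 - 333959/T(125) = -177/156967 - 333959/183 = -52420574744/28724961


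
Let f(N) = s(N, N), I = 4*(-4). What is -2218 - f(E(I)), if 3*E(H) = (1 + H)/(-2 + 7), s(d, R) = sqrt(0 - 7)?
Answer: -2218 - I*sqrt(7) ≈ -2218.0 - 2.6458*I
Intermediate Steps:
I = -16
s(d, R) = I*sqrt(7) (s(d, R) = sqrt(-7) = I*sqrt(7))
E(H) = 1/15 + H/15 (E(H) = ((1 + H)/(-2 + 7))/3 = ((1 + H)/5)/3 = ((1 + H)*(1/5))/3 = (1/5 + H/5)/3 = 1/15 + H/15)
f(N) = I*sqrt(7)
-2218 - f(E(I)) = -2218 - I*sqrt(7)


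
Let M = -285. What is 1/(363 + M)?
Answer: 1/78 ≈ 0.012821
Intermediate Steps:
1/(363 + M) = 1/(363 - 285) = 1/78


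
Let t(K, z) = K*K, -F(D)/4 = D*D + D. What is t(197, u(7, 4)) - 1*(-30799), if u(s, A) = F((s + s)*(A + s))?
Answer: 69608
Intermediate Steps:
F(D) = -4*D - 4*D**2 (F(D) = -4*(D*D + D) = -4*(D**2 + D) = -4*(D + D**2) = -4*D - 4*D**2)
u(s, A) = -8*s*(1 + 2*s*(A + s))*(A + s) (u(s, A) = -4*(s + s)*(A + s)*(1 + (s + s)*(A + s)) = -4*(2*s)*(A + s)*(1 + (2*s)*(A + s)) = -4*2*s*(A + s)*(1 + 2*s*(A + s)) = -8*s*(1 + 2*s*(A + s))*(A + s))
t(K, z) = K**2
t(197, u(7, 4)) - 1*(-30799) = 197**2 - 1*(-30799) = 38809 + 30799 = 69608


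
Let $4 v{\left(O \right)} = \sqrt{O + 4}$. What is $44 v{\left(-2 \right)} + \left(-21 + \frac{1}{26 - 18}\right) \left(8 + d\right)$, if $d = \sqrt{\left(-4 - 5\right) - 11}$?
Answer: $-167 + 11 \sqrt{2} - \frac{167 i \sqrt{5}}{4} \approx -151.44 - 93.356 i$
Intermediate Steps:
$d = 2 i \sqrt{5}$ ($d = \sqrt{\left(-4 - 5\right) - 11} = \sqrt{-9 - 11} = \sqrt{-20} = 2 i \sqrt{5} \approx 4.4721 i$)
$v{\left(O \right)} = \frac{\sqrt{4 + O}}{4}$ ($v{\left(O \right)} = \frac{\sqrt{O + 4}}{4} = \frac{\sqrt{4 + O}}{4}$)
$44 v{\left(-2 \right)} + \left(-21 + \frac{1}{26 - 18}\right) \left(8 + d\right) = 44 \frac{\sqrt{4 - 2}}{4} + \left(-21 + \frac{1}{26 - 18}\right) \left(8 + 2 i \sqrt{5}\right) = 44 \frac{\sqrt{2}}{4} + \left(-21 + \frac{1}{8}\right) \left(8 + 2 i \sqrt{5}\right) = 11 \sqrt{2} + \left(-21 + \frac{1}{8}\right) \left(8 + 2 i \sqrt{5}\right) = 11 \sqrt{2} - \frac{167 \left(8 + 2 i \sqrt{5}\right)}{8} = 11 \sqrt{2} - \left(167 + \frac{167 i \sqrt{5}}{4}\right) = -167 + 11 \sqrt{2} - \frac{167 i \sqrt{5}}{4}$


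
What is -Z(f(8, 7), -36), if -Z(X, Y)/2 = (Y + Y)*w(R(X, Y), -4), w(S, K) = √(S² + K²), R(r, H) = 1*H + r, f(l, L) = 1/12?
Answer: -12*√188065 ≈ -5204.0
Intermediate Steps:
f(l, L) = 1/12
R(r, H) = H + r
w(S, K) = √(K² + S²)
Z(X, Y) = -4*Y*√(16 + (X + Y)²) (Z(X, Y) = -2*(Y + Y)*√((-4)² + (Y + X)²) = -2*2*Y*√(16 + (X + Y)²) = -4*Y*√(16 + (X + Y)²))
-Z(f(8, 7), -36) = -(-4)*(-36)*√(16 + (1/12 - 36)²) = -(-4)*(-36)*√(16 + (-431/12)²) = -(-4)*(-36)*√(16 + 185761/144) = -(-4)*(-36)*√(188065/144) = -(-4)*(-36)*√188065/12 = -12*√188065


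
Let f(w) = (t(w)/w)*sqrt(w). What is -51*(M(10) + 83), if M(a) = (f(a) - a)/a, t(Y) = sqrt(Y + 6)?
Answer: -4182 - 51*sqrt(10)/25 ≈ -4188.5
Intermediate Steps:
t(Y) = sqrt(6 + Y)
f(w) = sqrt(6 + w)/sqrt(w) (f(w) = (sqrt(6 + w)/w)*sqrt(w) = sqrt(6 + w)/sqrt(w))
M(a) = (-a + sqrt(6 + a)/sqrt(a))/a (M(a) = (sqrt(6 + a)/sqrt(a) - a)/a = (-a + sqrt(6 + a)/sqrt(a))/a)
-51*(M(10) + 83) = -51*((-1 + sqrt(6 + 10)/10**(3/2)) + 83) = -51*((-1 + (sqrt(10)/100)*sqrt(16)) + 83) = -51*((-1 + (sqrt(10)/100)*4) + 83) = -51*((-1 + sqrt(10)/25) + 83) = -51*(82 + sqrt(10)/25) = -4182 - 51*sqrt(10)/25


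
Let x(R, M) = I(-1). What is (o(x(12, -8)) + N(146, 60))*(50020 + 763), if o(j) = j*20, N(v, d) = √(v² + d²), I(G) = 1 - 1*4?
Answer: -3046980 + 101566*√6229 ≈ 4.9690e+6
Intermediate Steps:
I(G) = -3 (I(G) = 1 - 4 = -3)
N(v, d) = √(d² + v²)
x(R, M) = -3
o(j) = 20*j
(o(x(12, -8)) + N(146, 60))*(50020 + 763) = (20*(-3) + √(60² + 146²))*(50020 + 763) = (-60 + √(3600 + 21316))*50783 = (-60 + √24916)*50783 = (-60 + 2*√6229)*50783 = -3046980 + 101566*√6229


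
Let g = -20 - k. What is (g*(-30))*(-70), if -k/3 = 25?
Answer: 115500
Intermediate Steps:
k = -75 (k = -3*25 = -75)
g = 55 (g = -20 - 1*(-75) = -20 + 75 = 55)
(g*(-30))*(-70) = (55*(-30))*(-70) = -1650*(-70) = 115500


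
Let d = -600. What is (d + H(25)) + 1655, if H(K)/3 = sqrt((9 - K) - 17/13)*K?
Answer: 1055 + 1125*I*sqrt(13)/13 ≈ 1055.0 + 312.02*I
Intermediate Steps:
H(K) = 3*K*sqrt(100/13 - K) (H(K) = 3*(sqrt((9 - K) - 17/13)*K) = 3*(sqrt(100/13 - K)*K) = 3*(K*sqrt(100/13 - K)) = 3*K*sqrt(100/13 - K))
(d + H(25)) + 1655 = (-600 + (3/13)*25*sqrt(1300 - 169*25)) + 1655 = (-600 + (3/13)*25*sqrt(1300 - 4225)) + 1655 = (-600 + (3/13)*25*sqrt(-2925)) + 1655 = (-600 + (3/13)*25*(15*I*sqrt(13))) + 1655 = (-600 + 1125*I*sqrt(13)/13) + 1655 = 1055 + 1125*I*sqrt(13)/13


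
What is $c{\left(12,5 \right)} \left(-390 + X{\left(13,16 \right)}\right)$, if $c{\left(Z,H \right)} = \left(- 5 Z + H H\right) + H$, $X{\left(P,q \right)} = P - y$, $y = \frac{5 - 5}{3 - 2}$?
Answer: $11310$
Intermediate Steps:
$y = 0$ ($y = \frac{5 - 5}{1} = 0 \cdot 1 = 0$)
$X{\left(P,q \right)} = P$ ($X{\left(P,q \right)} = P - 0 = P + 0 = P$)
$c{\left(Z,H \right)} = H + H^{2} - 5 Z$ ($c{\left(Z,H \right)} = \left(- 5 Z + H^{2}\right) + H = \left(H^{2} - 5 Z\right) + H = H + H^{2} - 5 Z$)
$c{\left(12,5 \right)} \left(-390 + X{\left(13,16 \right)}\right) = \left(5 + 5^{2} - 60\right) \left(-390 + 13\right) = \left(5 + 25 - 60\right) \left(-377\right) = \left(-30\right) \left(-377\right) = 11310$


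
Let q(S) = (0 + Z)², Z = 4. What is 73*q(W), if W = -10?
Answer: 1168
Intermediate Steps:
q(S) = 16 (q(S) = (0 + 4)² = 4² = 16)
73*q(W) = 73*16 = 1168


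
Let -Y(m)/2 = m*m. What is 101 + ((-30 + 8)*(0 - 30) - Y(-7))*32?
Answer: 24357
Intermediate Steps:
Y(m) = -2*m² (Y(m) = -2*m*m = -2*m²)
101 + ((-30 + 8)*(0 - 30) - Y(-7))*32 = 101 + ((-30 + 8)*(0 - 30) - (-2)*(-7)²)*32 = 101 + (-22*(-30) - (-2)*49)*32 = 101 + (660 - 1*(-98))*32 = 101 + (660 + 98)*32 = 101 + 758*32 = 101 + 24256 = 24357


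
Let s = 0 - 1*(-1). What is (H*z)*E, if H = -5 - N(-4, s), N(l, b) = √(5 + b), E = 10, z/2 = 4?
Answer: -400 - 80*√6 ≈ -595.96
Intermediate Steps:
z = 8 (z = 2*4 = 8)
s = 1 (s = 0 + 1 = 1)
H = -5 - √6 (H = -5 - √(5 + 1) = -5 - √6 ≈ -7.4495)
(H*z)*E = ((-5 - √6)*8)*10 = (-40 - 8*√6)*10 = -400 - 80*√6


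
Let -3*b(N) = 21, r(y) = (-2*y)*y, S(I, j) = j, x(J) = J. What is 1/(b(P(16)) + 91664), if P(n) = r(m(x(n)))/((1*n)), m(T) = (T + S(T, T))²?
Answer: 1/91657 ≈ 1.0910e-5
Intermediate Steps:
m(T) = 4*T² (m(T) = (T + T)² = (2*T)² = 4*T²)
r(y) = -2*y²
P(n) = -32*n³ (P(n) = (-2*16*n⁴)/((1*n)) = (-32*n⁴)/n = -32*n³)
b(N) = -7 (b(N) = -⅓*21 = -7)
1/(b(P(16)) + 91664) = 1/(-7 + 91664) = 1/91657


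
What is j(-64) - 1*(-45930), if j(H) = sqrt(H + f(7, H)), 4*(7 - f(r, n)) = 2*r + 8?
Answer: 45930 + 5*I*sqrt(10)/2 ≈ 45930.0 + 7.9057*I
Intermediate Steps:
f(r, n) = 5 - r/2 (f(r, n) = 7 - (2*r + 8)/4 = 7 - (8 + 2*r)/4 = 7 + (-2 - r/2) = 5 - r/2)
j(H) = sqrt(3/2 + H) (j(H) = sqrt(H + (5 - 1/2*7)) = sqrt(H + (5 - 7/2)) = sqrt(H + 3/2) = sqrt(3/2 + H))
j(-64) - 1*(-45930) = sqrt(6 + 4*(-64))/2 - 1*(-45930) = sqrt(6 - 256)/2 + 45930 = sqrt(-250)/2 + 45930 = (5*I*sqrt(10))/2 + 45930 = 5*I*sqrt(10)/2 + 45930 = 45930 + 5*I*sqrt(10)/2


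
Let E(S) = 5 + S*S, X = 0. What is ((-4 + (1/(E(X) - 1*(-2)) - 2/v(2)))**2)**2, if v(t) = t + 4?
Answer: 59969536/194481 ≈ 308.36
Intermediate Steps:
v(t) = 4 + t
E(S) = 5 + S**2
((-4 + (1/(E(X) - 1*(-2)) - 2/v(2)))**2)**2 = ((-4 + (1/((5 + 0**2) - 1*(-2)) - 2/(4 + 2)))**2)**2 = ((-4 + (1/((5 + 0) + 2) - 2/6))**2)**2 = ((-4 + (1/(5 + 2) - 2*1/6))**2)**2 = ((-4 + (1/7 - 1/3))**2)**2 = ((-4 - 4/21)**2)**2 = ((-88/21)**2)**2 = (7744/441)**2 = 59969536/194481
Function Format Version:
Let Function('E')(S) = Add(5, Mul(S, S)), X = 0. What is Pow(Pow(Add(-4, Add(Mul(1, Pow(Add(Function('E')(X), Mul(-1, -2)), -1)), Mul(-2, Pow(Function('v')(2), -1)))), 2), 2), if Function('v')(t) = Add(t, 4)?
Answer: Rational(59969536, 194481) ≈ 308.36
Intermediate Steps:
Function('v')(t) = Add(4, t)
Function('E')(S) = Add(5, Pow(S, 2))
Pow(Pow(Add(-4, Add(Mul(1, Pow(Add(Function('E')(X), Mul(-1, -2)), -1)), Mul(-2, Pow(Function('v')(2), -1)))), 2), 2) = Pow(Pow(Add(-4, Add(Mul(1, Pow(Add(Add(5, Pow(0, 2)), Mul(-1, -2)), -1)), Mul(-2, Pow(Add(4, 2), -1)))), 2), 2) = Pow(Pow(Add(-4, Add(Mul(1, Pow(Add(Add(5, 0), 2), -1)), Mul(-2, Pow(6, -1)))), 2), 2) = Pow(Pow(Add(-4, Add(Mul(1, Pow(Add(5, 2), -1)), Mul(-2, Rational(1, 6)))), 2), 2) = Pow(Pow(Add(-4, Add(Mul(1, Pow(7, -1)), Rational(-1, 3))), 2), 2) = Pow(Pow(Add(-4, Add(Mul(1, Rational(1, 7)), Rational(-1, 3))), 2), 2) = Pow(Pow(Add(-4, Add(Rational(1, 7), Rational(-1, 3))), 2), 2) = Pow(Pow(Add(-4, Rational(-4, 21)), 2), 2) = Pow(Pow(Rational(-88, 21), 2), 2) = Pow(Rational(7744, 441), 2) = Rational(59969536, 194481)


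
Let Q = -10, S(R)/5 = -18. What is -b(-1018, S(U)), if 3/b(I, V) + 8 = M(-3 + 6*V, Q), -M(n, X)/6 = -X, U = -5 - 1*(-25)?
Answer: 3/68 ≈ 0.044118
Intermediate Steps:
U = 20 (U = -5 + 25 = 20)
S(R) = -90 (S(R) = 5*(-18) = -90)
M(n, X) = 6*X (M(n, X) = -(-6)*X = 6*X)
b(I, V) = -3/68 (b(I, V) = 3/(-8 + 6*(-10)) = 3/(-8 - 60) = 3/(-68) = 3*(-1/68) = -3/68)
-b(-1018, S(U)) = -1*(-3/68) = 3/68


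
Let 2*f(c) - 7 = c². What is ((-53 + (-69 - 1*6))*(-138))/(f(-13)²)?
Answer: 276/121 ≈ 2.2810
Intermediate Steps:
f(c) = 7/2 + c²/2
((-53 + (-69 - 1*6))*(-138))/(f(-13)²) = ((-53 + (-69 - 1*6))*(-138))/((7/2 + (½)*(-13)²)²) = ((-53 + (-69 - 6))*(-138))/((7/2 + (½)*169)²) = ((-53 - 75)*(-138))/((7/2 + 169/2)²) = (-128*(-138))/(88²) = 17664/7744 = 17664*(1/7744) = 276/121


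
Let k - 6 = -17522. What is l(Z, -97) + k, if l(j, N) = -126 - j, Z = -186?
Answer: -17456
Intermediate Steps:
k = -17516 (k = 6 - 17522 = -17516)
l(Z, -97) + k = (-126 - 1*(-186)) - 17516 = (-126 + 186) - 17516 = 60 - 17516 = -17456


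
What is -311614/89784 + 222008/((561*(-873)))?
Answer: -9585925423/2442887964 ≈ -3.9240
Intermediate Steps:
-311614/89784 + 222008/((561*(-873))) = -311614*1/89784 + 222008/(-489753) = -155807/44892 + 222008*(-1/489753) = -155807/44892 - 222008/489753 = -9585925423/2442887964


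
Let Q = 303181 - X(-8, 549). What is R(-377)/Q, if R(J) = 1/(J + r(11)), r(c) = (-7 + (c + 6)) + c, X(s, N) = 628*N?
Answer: 1/14806396 ≈ 6.7538e-8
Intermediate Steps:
r(c) = -1 + 2*c (r(c) = (-7 + (6 + c)) + c = (-1 + c) + c = -1 + 2*c)
R(J) = 1/(21 + J) (R(J) = 1/(J + (-1 + 2*11)) = 1/(J + (-1 + 22)) = 1/(J + 21) = 1/(21 + J))
Q = -41591 (Q = 303181 - 628*549 = 303181 - 1*344772 = 303181 - 344772 = -41591)
R(-377)/Q = 1/((21 - 377)*(-41591)) = -1/41591/(-356) = -1/356*(-1/41591) = 1/14806396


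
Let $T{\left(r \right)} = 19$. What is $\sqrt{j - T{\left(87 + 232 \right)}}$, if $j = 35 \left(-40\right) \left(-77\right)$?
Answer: $\sqrt{107781} \approx 328.3$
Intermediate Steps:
$j = 107800$ ($j = \left(-1400\right) \left(-77\right) = 107800$)
$\sqrt{j - T{\left(87 + 232 \right)}} = \sqrt{107800 - 19} = \sqrt{107781}$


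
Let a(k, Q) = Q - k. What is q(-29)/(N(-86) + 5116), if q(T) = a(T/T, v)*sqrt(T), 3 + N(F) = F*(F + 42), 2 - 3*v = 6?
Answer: -I*sqrt(29)/3813 ≈ -0.0014123*I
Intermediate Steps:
v = -4/3 (v = 2/3 - 1/3*6 = 2/3 - 2 = -4/3 ≈ -1.3333)
N(F) = -3 + F*(42 + F) (N(F) = -3 + F*(F + 42) = -3 + F*(42 + F))
q(T) = -7*sqrt(T)/3 (q(T) = (-4/3 - T/T)*sqrt(T) = (-4/3 - 1*1)*sqrt(T) = (-4/3 - 1)*sqrt(T) = -7*sqrt(T)/3)
q(-29)/(N(-86) + 5116) = (-7*I*sqrt(29)/3)/((-3 + (-86)**2 + 42*(-86)) + 5116) = (-7*I*sqrt(29)/3)/((-3 + 7396 - 3612) + 5116) = (-7*I*sqrt(29)/3)/(3781 + 5116) = -7*I*sqrt(29)/3/8897 = -7*I*sqrt(29)/3*(1/8897) = -I*sqrt(29)/3813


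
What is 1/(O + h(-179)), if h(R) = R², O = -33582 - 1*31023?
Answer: -1/32564 ≈ -3.0709e-5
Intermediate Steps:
O = -64605 (O = -33582 - 31023 = -64605)
1/(O + h(-179)) = 1/(-64605 + (-179)²) = 1/(-64605 + 32041) = 1/(-32564) = -1/32564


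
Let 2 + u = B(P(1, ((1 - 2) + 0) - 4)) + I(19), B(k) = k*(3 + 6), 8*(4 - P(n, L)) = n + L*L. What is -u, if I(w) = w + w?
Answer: -171/4 ≈ -42.750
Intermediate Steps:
P(n, L) = 4 - n/8 - L²/8 (P(n, L) = 4 - (n + L*L)/8 = 4 - (n + L²)/8 = 4 + (-n/8 - L²/8) = 4 - n/8 - L²/8)
I(w) = 2*w
B(k) = 9*k (B(k) = k*9 = 9*k)
u = 171/4 (u = -2 + (9*(4 - ⅛*1 - (((1 - 2) + 0) - 4)²/8) + 2*19) = -2 + (9*(4 - ⅛ - ((-1 + 0) - 4)²/8) + 38) = -2 + (9*(4 - ⅛ - (-1 - 4)²/8) + 38) = -2 + (9*(4 - ⅛ - ⅛*(-5)²) + 38) = -2 + (9*(4 - ⅛ - ⅛*25) + 38) = -2 + (9*(4 - ⅛ - 25/8) + 38) = -2 + (9*(¾) + 38) = -2 + (27/4 + 38) = -2 + 179/4 = 171/4 ≈ 42.750)
-u = -1*171/4 = -171/4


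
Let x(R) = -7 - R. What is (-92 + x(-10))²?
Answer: 7921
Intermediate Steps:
(-92 + x(-10))² = (-92 + (-7 - 1*(-10)))² = (-92 + (-7 + 10))² = (-92 + 3)² = (-89)² = 7921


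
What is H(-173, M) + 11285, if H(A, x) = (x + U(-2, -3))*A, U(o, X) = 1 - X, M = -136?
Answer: 34121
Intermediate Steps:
H(A, x) = A*(4 + x) (H(A, x) = (x + (1 - 1*(-3)))*A = (x + (1 + 3))*A = (x + 4)*A = (4 + x)*A = A*(4 + x))
H(-173, M) + 11285 = -173*(4 - 136) + 11285 = -173*(-132) + 11285 = 22836 + 11285 = 34121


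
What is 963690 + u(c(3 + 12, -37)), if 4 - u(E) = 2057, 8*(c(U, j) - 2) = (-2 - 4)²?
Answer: 961637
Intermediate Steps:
c(U, j) = 13/2 (c(U, j) = 2 + (-2 - 4)²/8 = 2 + (⅛)*(-6)² = 2 + (⅛)*36 = 2 + 9/2 = 13/2)
u(E) = -2053 (u(E) = 4 - 1*2057 = 4 - 2057 = -2053)
963690 + u(c(3 + 12, -37)) = 963690 - 2053 = 961637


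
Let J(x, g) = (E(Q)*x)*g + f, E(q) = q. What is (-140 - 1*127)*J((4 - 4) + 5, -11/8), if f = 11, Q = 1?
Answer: -8811/8 ≈ -1101.4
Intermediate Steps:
J(x, g) = 11 + g*x (J(x, g) = (1*x)*g + 11 = x*g + 11 = g*x + 11 = 11 + g*x)
(-140 - 1*127)*J((4 - 4) + 5, -11/8) = (-140 - 1*127)*(11 + (-11/8)*((4 - 4) + 5)) = (-140 - 127)*(11 + (-11*⅛)*(0 + 5)) = -267*(11 - 11/8*5) = -267*(11 - 55/8) = -267*33/8 = -8811/8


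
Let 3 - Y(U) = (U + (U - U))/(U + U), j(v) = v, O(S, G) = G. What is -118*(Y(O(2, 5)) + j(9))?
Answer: -1357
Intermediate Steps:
Y(U) = 5/2 (Y(U) = 3 - (U + (U - U))/(U + U) = 3 - (U + 0)/(2*U) = 3 - U*1/(2*U) = 3 - 1*½ = 3 - ½ = 5/2)
-118*(Y(O(2, 5)) + j(9)) = -118*(5/2 + 9) = -118*23/2 = -1357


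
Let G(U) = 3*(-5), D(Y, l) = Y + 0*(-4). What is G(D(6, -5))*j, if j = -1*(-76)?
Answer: -1140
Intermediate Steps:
D(Y, l) = Y (D(Y, l) = Y + 0 = Y)
G(U) = -15
j = 76
G(D(6, -5))*j = -15*76 = -1140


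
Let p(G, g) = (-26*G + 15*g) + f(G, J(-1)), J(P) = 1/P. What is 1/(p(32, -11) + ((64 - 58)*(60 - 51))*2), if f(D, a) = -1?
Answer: -1/890 ≈ -0.0011236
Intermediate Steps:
p(G, g) = -1 - 26*G + 15*g (p(G, g) = (-26*G + 15*g) - 1 = -1 - 26*G + 15*g)
1/(p(32, -11) + ((64 - 58)*(60 - 51))*2) = 1/((-1 - 26*32 + 15*(-11)) + ((64 - 58)*(60 - 51))*2) = 1/((-1 - 832 - 165) + (6*9)*2) = 1/(-998 + 54*2) = 1/(-998 + 108) = 1/(-890) = -1/890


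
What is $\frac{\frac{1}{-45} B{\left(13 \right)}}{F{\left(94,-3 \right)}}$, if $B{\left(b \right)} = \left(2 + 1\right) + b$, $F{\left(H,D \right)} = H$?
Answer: $- \frac{8}{2115} \approx -0.0037825$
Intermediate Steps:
$B{\left(b \right)} = 3 + b$
$\frac{\frac{1}{-45} B{\left(13 \right)}}{F{\left(94,-3 \right)}} = \frac{\frac{1}{-45} \left(3 + 13\right)}{94} = \left(- \frac{1}{45}\right) 16 \cdot \frac{1}{94} = \left(- \frac{16}{45}\right) \frac{1}{94} = - \frac{8}{2115}$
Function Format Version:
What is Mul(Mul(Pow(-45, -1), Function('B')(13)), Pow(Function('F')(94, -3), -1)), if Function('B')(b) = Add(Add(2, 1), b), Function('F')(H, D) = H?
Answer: Rational(-8, 2115) ≈ -0.0037825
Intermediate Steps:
Function('B')(b) = Add(3, b)
Mul(Mul(Pow(-45, -1), Function('B')(13)), Pow(Function('F')(94, -3), -1)) = Mul(Mul(Pow(-45, -1), Add(3, 13)), Pow(94, -1)) = Mul(Mul(Rational(-1, 45), 16), Rational(1, 94)) = Mul(Rational(-16, 45), Rational(1, 94)) = Rational(-8, 2115)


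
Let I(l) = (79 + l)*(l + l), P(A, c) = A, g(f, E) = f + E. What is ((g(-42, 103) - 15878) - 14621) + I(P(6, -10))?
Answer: -29418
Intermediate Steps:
g(f, E) = E + f
I(l) = 2*l*(79 + l) (I(l) = (79 + l)*(2*l) = 2*l*(79 + l))
((g(-42, 103) - 15878) - 14621) + I(P(6, -10)) = (((103 - 42) - 15878) - 14621) + 2*6*(79 + 6) = ((61 - 15878) - 14621) + 2*6*85 = (-15817 - 14621) + 1020 = -30438 + 1020 = -29418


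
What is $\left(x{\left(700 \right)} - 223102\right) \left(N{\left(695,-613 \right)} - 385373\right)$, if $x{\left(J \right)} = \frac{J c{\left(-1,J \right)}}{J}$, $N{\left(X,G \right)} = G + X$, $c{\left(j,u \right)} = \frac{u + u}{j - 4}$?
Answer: $86067074162$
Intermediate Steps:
$c{\left(j,u \right)} = \frac{2 u}{-4 + j}$
$x{\left(J \right)} = - \frac{2 J}{5}$ ($x{\left(J \right)} = \frac{J \frac{2 J}{-4 - 1}}{J} = \frac{J \frac{2 J}{-5}}{J} = \frac{J 2 J \left(- \frac{1}{5}\right)}{J} = \frac{J \left(- \frac{2 J}{5}\right)}{J} = \frac{\left(- \frac{2}{5}\right) J^{2}}{J} = - \frac{2 J}{5}$)
$\left(x{\left(700 \right)} - 223102\right) \left(N{\left(695,-613 \right)} - 385373\right) = \left(\left(- \frac{2}{5}\right) 700 - 223102\right) \left(\left(-613 + 695\right) - 385373\right) = \left(-280 - 223102\right) \left(82 - 385373\right) = \left(-223382\right) \left(-385291\right) = 86067074162$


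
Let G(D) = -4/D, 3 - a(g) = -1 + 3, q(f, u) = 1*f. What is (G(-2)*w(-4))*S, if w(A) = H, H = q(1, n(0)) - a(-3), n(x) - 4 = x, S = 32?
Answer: 0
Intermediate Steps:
n(x) = 4 + x
q(f, u) = f
a(g) = 1 (a(g) = 3 - (-1 + 3) = 3 - 1*2 = 3 - 2 = 1)
H = 0 (H = 1 - 1*1 = 1 - 1 = 0)
w(A) = 0
(G(-2)*w(-4))*S = (-4/(-2)*0)*32 = (-4*(-1/2)*0)*32 = (2*0)*32 = 0*32 = 0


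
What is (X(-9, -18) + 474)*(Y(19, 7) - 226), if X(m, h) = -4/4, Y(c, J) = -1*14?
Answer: -113520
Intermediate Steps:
Y(c, J) = -14
X(m, h) = -1 (X(m, h) = -4*¼ = -1)
(X(-9, -18) + 474)*(Y(19, 7) - 226) = (-1 + 474)*(-14 - 226) = 473*(-240) = -113520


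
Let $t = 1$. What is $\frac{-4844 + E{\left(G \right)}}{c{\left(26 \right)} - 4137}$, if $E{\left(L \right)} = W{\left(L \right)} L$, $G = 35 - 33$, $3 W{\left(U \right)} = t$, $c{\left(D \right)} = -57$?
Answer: $\frac{7265}{6291} \approx 1.1548$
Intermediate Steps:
$W{\left(U \right)} = \frac{1}{3}$ ($W{\left(U \right)} = \frac{1}{3} \cdot 1 = \frac{1}{3}$)
$G = 2$ ($G = 35 - 33 = 2$)
$E{\left(L \right)} = \frac{L}{3}$
$\frac{-4844 + E{\left(G \right)}}{c{\left(26 \right)} - 4137} = \frac{-4844 + \frac{1}{3} \cdot 2}{-57 - 4137} = \frac{-4844 + \frac{2}{3}}{-4194} = \left(- \frac{14530}{3}\right) \left(- \frac{1}{4194}\right) = \frac{7265}{6291}$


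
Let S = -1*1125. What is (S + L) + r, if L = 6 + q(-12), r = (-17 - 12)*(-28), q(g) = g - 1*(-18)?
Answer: -301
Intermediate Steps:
S = -1125
q(g) = 18 + g (q(g) = g + 18 = 18 + g)
r = 812 (r = -29*(-28) = 812)
L = 12 (L = 6 + (18 - 12) = 6 + 6 = 12)
(S + L) + r = (-1125 + 12) + 812 = -1113 + 812 = -301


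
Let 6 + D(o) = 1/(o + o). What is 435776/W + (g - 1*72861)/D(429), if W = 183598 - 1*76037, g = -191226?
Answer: 24374129169478/553616467 ≈ 44027.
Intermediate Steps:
W = 107561 (W = 183598 - 76037 = 107561)
D(o) = -6 + 1/(2*o) (D(o) = -6 + 1/(o + o) = -6 + 1/(2*o))
435776/W + (g - 1*72861)/D(429) = 435776/107561 + (-191226 - 1*72861)/(-6 + (½)/429) = 435776*(1/107561) + (-191226 - 72861)/(-6 + (½)*(1/429)) = 435776/107561 - 264087/(-6 + 1/858) = 435776/107561 - 264087/(-5147/858) = 435776/107561 - 264087*(-858/5147) = 435776/107561 + 226586646/5147 = 24374129169478/553616467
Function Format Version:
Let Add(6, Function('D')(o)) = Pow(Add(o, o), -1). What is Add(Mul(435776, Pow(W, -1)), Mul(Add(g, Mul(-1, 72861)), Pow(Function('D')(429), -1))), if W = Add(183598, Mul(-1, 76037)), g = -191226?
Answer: Rational(24374129169478, 553616467) ≈ 44027.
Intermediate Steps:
W = 107561 (W = Add(183598, -76037) = 107561)
Function('D')(o) = Add(-6, Mul(Rational(1, 2), Pow(o, -1))) (Function('D')(o) = Add(-6, Pow(Add(o, o), -1)) = Add(-6, Pow(Mul(2, o), -1)) = Add(-6, Mul(Rational(1, 2), Pow(o, -1))))
Add(Mul(435776, Pow(W, -1)), Mul(Add(g, Mul(-1, 72861)), Pow(Function('D')(429), -1))) = Add(Mul(435776, Pow(107561, -1)), Mul(Add(-191226, Mul(-1, 72861)), Pow(Add(-6, Mul(Rational(1, 2), Pow(429, -1))), -1))) = Add(Mul(435776, Rational(1, 107561)), Mul(Add(-191226, -72861), Pow(Add(-6, Mul(Rational(1, 2), Rational(1, 429))), -1))) = Add(Rational(435776, 107561), Mul(-264087, Pow(Add(-6, Rational(1, 858)), -1))) = Add(Rational(435776, 107561), Mul(-264087, Pow(Rational(-5147, 858), -1))) = Add(Rational(435776, 107561), Mul(-264087, Rational(-858, 5147))) = Add(Rational(435776, 107561), Rational(226586646, 5147)) = Rational(24374129169478, 553616467)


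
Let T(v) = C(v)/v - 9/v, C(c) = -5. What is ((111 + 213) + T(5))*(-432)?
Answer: -693792/5 ≈ -1.3876e+5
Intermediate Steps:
T(v) = -14/v (T(v) = -5/v - 9/v = -14/v)
((111 + 213) + T(5))*(-432) = ((111 + 213) - 14/5)*(-432) = (324 - 14*⅕)*(-432) = (324 - 14/5)*(-432) = (1606/5)*(-432) = -693792/5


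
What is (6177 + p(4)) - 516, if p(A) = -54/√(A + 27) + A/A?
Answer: 5662 - 54*√31/31 ≈ 5652.3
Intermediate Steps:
p(A) = 1 - 54/√(27 + A) (p(A) = -54/√(27 + A) + 1 = 1 - 54/√(27 + A))
(6177 + p(4)) - 516 = (6177 + (1 - 54/√(27 + 4))) - 516 = (6177 + (1 - 54*√31/31)) - 516 = (6178 - 54*√31/31) - 516 = 5662 - 54*√31/31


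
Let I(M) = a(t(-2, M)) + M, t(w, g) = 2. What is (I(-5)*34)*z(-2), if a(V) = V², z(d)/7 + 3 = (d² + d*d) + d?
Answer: -714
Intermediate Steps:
z(d) = -21 + 7*d + 14*d² (z(d) = -21 + 7*((d² + d*d) + d) = -21 + 7*((d² + d²) + d) = -21 + 7*(2*d² + d) = -21 + 7*(d + 2*d²) = -21 + (7*d + 14*d²) = -21 + 7*d + 14*d²)
I(M) = 4 + M (I(M) = 2² + M = 4 + M)
(I(-5)*34)*z(-2) = ((4 - 5)*34)*(-21 + 7*(-2) + 14*(-2)²) = (-1*34)*(-21 - 14 + 14*4) = -34*(-21 - 14 + 56) = -34*21 = -714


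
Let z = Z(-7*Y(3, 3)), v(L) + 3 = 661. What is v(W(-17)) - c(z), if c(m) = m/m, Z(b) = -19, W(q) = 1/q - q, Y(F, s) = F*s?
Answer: 657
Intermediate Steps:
v(L) = 658 (v(L) = -3 + 661 = 658)
z = -19
c(m) = 1
v(W(-17)) - c(z) = 658 - 1*1 = 658 - 1 = 657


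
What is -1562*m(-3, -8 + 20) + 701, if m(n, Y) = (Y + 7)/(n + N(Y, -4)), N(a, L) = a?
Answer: -23369/9 ≈ -2596.6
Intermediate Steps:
m(n, Y) = (7 + Y)/(Y + n) (m(n, Y) = (Y + 7)/(n + Y) = (7 + Y)/(Y + n))
-1562*m(-3, -8 + 20) + 701 = -1562*(7 + (-8 + 20))/((-8 + 20) - 3) + 701 = -1562*(7 + 12)/(12 - 3) + 701 = -1562*19/9 + 701 = -29678/9 + 701 = -23369/9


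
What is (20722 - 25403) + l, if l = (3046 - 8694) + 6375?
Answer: -3954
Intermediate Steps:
l = 727 (l = -5648 + 6375 = 727)
(20722 - 25403) + l = (20722 - 25403) + 727 = -4681 + 727 = -3954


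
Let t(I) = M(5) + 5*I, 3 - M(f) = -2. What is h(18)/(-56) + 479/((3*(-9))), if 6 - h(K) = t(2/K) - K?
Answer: -13661/756 ≈ -18.070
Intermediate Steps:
M(f) = 5 (M(f) = 3 - 1*(-2) = 3 + 2 = 5)
t(I) = 5 + 5*I
h(K) = 1 + K - 10/K (h(K) = 6 - ((5 + 5*(2/K)) - K) = 6 - ((5 + 10/K) - K) = 6 - (5 - K + 10/K) = 6 + (-5 + K - 10/K) = 1 + K - 10/K)
h(18)/(-56) + 479/((3*(-9))) = (1 + 18 - 10/18)/(-56) + 479/((3*(-9))) = (1 + 18 - 10*1/18)*(-1/56) + 479/(-27) = (1 + 18 - 5/9)*(-1/56) + 479*(-1/27) = (166/9)*(-1/56) - 479/27 = -83/252 - 479/27 = -13661/756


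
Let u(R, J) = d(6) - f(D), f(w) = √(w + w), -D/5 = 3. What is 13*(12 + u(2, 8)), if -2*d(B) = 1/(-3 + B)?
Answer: 923/6 - 13*I*√30 ≈ 153.83 - 71.204*I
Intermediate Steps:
D = -15 (D = -5*3 = -15)
d(B) = -1/(2*(-3 + B))
f(w) = √2*√w (f(w) = √(2*w) = √2*√w)
u(R, J) = -⅙ - I*√30 (u(R, J) = -1/(-6 + 2*6) - √2*√(-15) = -1/(-6 + 12) - √2*I*√15 = -1/6 - I*√30 = -1*⅙ - I*√30 = -⅙ - I*√30)
13*(12 + u(2, 8)) = 13*(12 + (-⅙ - I*√30)) = 13*(71/6 - I*√30) = 923/6 - 13*I*√30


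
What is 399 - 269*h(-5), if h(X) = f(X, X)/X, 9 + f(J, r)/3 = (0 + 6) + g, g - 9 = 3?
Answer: 9258/5 ≈ 1851.6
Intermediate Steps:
g = 12 (g = 9 + 3 = 12)
f(J, r) = 27 (f(J, r) = -27 + 3*((0 + 6) + 12) = -27 + 3*(6 + 12) = -27 + 3*18 = -27 + 54 = 27)
h(X) = 27/X
399 - 269*h(-5) = 399 - 7263/(-5) = 399 - 7263*(-1)/5 = 399 - 269*(-27/5) = 399 + 7263/5 = 9258/5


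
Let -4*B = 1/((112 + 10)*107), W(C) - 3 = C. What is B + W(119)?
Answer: 6370351/52216 ≈ 122.00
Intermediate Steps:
W(C) = 3 + C
B = -1/52216 (B = -1/(107*(112 + 10))/4 = -1/(4*(122*107)) = -1/4/13054 = -1/4*1/13054 = -1/52216 ≈ -1.9151e-5)
B + W(119) = -1/52216 + (3 + 119) = -1/52216 + 122 = 6370351/52216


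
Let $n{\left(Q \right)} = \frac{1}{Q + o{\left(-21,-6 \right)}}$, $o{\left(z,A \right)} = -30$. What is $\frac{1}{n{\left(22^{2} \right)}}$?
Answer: $454$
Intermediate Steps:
$n{\left(Q \right)} = \frac{1}{-30 + Q}$ ($n{\left(Q \right)} = \frac{1}{Q - 30} = \frac{1}{-30 + Q}$)
$\frac{1}{n{\left(22^{2} \right)}} = \frac{1}{\frac{1}{-30 + 22^{2}}} = \frac{1}{\frac{1}{-30 + 484}} = \frac{1}{\frac{1}{454}} = 454$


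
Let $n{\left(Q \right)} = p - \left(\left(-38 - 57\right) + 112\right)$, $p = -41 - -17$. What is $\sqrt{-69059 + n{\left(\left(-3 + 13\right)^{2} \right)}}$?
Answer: $10 i \sqrt{691} \approx 262.87 i$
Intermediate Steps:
$p = -24$ ($p = -41 + 17 = -24$)
$n{\left(Q \right)} = -41$ ($n{\left(Q \right)} = -24 - \left(\left(-38 - 57\right) + 112\right) = -24 - \left(-95 + 112\right) = -24 - 17 = -41$)
$\sqrt{-69059 + n{\left(\left(-3 + 13\right)^{2} \right)}} = \sqrt{-69059 - 41} = \sqrt{-69100} = 10 i \sqrt{691}$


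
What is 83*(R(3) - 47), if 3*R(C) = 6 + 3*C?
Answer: -3486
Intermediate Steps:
R(C) = 2 + C (R(C) = (6 + 3*C)/3 = 2 + C)
83*(R(3) - 47) = 83*((2 + 3) - 47) = 83*(5 - 47) = 83*(-42) = -3486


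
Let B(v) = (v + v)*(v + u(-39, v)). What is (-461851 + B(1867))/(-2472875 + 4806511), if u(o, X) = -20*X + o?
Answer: -133063659/2333636 ≈ -57.020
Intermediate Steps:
u(o, X) = o - 20*X
B(v) = 2*v*(-39 - 19*v) (B(v) = (v + v)*(v + (-39 - 20*v)) = (2*v)*(-39 - 19*v) = 2*v*(-39 - 19*v))
(-461851 + B(1867))/(-2472875 + 4806511) = (-461851 - 2*1867*(39 + 19*1867))/(-2472875 + 4806511) = (-461851 - 2*1867*(39 + 35473))/2333636 = (-461851 - 2*1867*35512)*(1/2333636) = (-461851 - 132601808)*(1/2333636) = -133063659*1/2333636 = -133063659/2333636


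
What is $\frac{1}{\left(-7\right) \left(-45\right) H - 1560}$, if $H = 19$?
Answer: $\frac{1}{4425} \approx 0.00022599$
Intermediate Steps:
$\frac{1}{\left(-7\right) \left(-45\right) H - 1560} = \frac{1}{\left(-7\right) \left(-45\right) 19 - 1560} = \frac{1}{315 \cdot 19 - 1560} = \frac{1}{5985 - 1560} = \frac{1}{4425}$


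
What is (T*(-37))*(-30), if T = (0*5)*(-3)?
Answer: 0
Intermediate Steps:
T = 0 (T = 0*(-3) = 0)
(T*(-37))*(-30) = (0*(-37))*(-30) = 0*(-30) = 0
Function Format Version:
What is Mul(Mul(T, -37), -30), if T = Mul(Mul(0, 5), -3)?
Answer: 0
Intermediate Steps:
T = 0 (T = Mul(0, -3) = 0)
Mul(Mul(T, -37), -30) = Mul(Mul(0, -37), -30) = Mul(0, -30) = 0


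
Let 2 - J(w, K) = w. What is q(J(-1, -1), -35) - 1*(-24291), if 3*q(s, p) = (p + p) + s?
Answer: 72806/3 ≈ 24269.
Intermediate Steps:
J(w, K) = 2 - w
q(s, p) = s/3 + 2*p/3 (q(s, p) = ((p + p) + s)/3 = (2*p + s)/3 = (s + 2*p)/3 = s/3 + 2*p/3)
q(J(-1, -1), -35) - 1*(-24291) = ((2 - 1*(-1))/3 + (⅔)*(-35)) - 1*(-24291) = ((2 + 1)/3 - 70/3) + 24291 = ((⅓)*3 - 70/3) + 24291 = (1 - 70/3) + 24291 = -67/3 + 24291 = 72806/3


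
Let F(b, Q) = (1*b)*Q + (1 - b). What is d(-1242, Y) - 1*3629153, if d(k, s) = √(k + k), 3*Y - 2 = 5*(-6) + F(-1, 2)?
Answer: -3629153 + 6*I*√69 ≈ -3.6292e+6 + 49.84*I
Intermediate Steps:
F(b, Q) = 1 - b + Q*b (F(b, Q) = b*Q + (1 - b) = Q*b + (1 - b) = 1 - b + Q*b)
Y = -28/3 (Y = ⅔ + (5*(-6) + (1 - 1*(-1) + 2*(-1)))/3 = ⅔ + (-30 + (1 + 1 - 2))/3 = ⅔ + (-30 + 0)/3 = ⅔ + (⅓)*(-30) = ⅔ - 10 = -28/3 ≈ -9.3333)
d(k, s) = √2*√k (d(k, s) = √(2*k) = √2*√k)
d(-1242, Y) - 1*3629153 = √2*√(-1242) - 1*3629153 = √2*(3*I*√138) - 3629153 = 6*I*√69 - 3629153 = -3629153 + 6*I*√69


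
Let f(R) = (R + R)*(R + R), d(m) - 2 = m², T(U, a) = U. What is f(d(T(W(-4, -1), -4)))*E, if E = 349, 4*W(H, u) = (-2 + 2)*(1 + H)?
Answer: 5584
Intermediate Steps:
W(H, u) = 0 (W(H, u) = ((-2 + 2)*(1 + H))/4 = (0*(1 + H))/4 = (¼)*0 = 0)
d(m) = 2 + m²
f(R) = 4*R² (f(R) = (2*R)*(2*R) = 4*R²)
f(d(T(W(-4, -1), -4)))*E = (4*(2 + 0²)²)*349 = (4*(2 + 0)²)*349 = (4*2²)*349 = (4*4)*349 = 16*349 = 5584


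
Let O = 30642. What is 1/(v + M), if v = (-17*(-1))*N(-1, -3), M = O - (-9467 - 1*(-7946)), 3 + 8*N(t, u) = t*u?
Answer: 1/32163 ≈ 3.1092e-5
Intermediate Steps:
N(t, u) = -3/8 + t*u/8 (N(t, u) = -3/8 + (t*u)/8 = -3/8 + t*u/8)
M = 32163 (M = 30642 - (-9467 - 1*(-7946)) = 30642 - (-9467 + 7946) = 30642 - 1*(-1521) = 30642 + 1521 = 32163)
v = 0 (v = (-17*(-1))*(-3/8 + (1/8)*(-1)*(-3)) = 17*(-3/8 + 3/8) = 17*0 = 0)
1/(v + M) = 1/(0 + 32163) = 1/32163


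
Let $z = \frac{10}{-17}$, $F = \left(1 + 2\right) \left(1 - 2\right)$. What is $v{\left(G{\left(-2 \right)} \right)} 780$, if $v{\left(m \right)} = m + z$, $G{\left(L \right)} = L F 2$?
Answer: $\frac{151320}{17} \approx 8901.2$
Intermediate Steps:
$F = -3$ ($F = 3 \left(-1\right) = -3$)
$G{\left(L \right)} = - 6 L$ ($G{\left(L \right)} = L \left(-3\right) 2 = - 3 L 2 = - 6 L$)
$z = - \frac{10}{17}$ ($z = 10 \left(- \frac{1}{17}\right) = - \frac{10}{17} \approx -0.58823$)
$v{\left(m \right)} = - \frac{10}{17} + m$ ($v{\left(m \right)} = m - \frac{10}{17} = - \frac{10}{17} + m$)
$v{\left(G{\left(-2 \right)} \right)} 780 = \left(- \frac{10}{17} - -12\right) 780 = \left(- \frac{10}{17} + 12\right) 780 = \frac{194}{17} \cdot 780 = \frac{151320}{17}$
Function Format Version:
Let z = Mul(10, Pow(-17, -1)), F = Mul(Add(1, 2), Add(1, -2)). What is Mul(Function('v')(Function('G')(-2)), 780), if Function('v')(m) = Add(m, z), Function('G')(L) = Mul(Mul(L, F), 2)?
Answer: Rational(151320, 17) ≈ 8901.2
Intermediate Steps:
F = -3 (F = Mul(3, -1) = -3)
Function('G')(L) = Mul(-6, L) (Function('G')(L) = Mul(Mul(L, -3), 2) = Mul(Mul(-3, L), 2) = Mul(-6, L))
z = Rational(-10, 17) (z = Mul(10, Rational(-1, 17)) = Rational(-10, 17) ≈ -0.58823)
Function('v')(m) = Add(Rational(-10, 17), m) (Function('v')(m) = Add(m, Rational(-10, 17)) = Add(Rational(-10, 17), m))
Mul(Function('v')(Function('G')(-2)), 780) = Mul(Add(Rational(-10, 17), Mul(-6, -2)), 780) = Mul(Add(Rational(-10, 17), 12), 780) = Mul(Rational(194, 17), 780) = Rational(151320, 17)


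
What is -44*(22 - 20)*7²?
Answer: -4312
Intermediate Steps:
-44*(22 - 20)*7² = -44*2*49 = -88*49 = -4312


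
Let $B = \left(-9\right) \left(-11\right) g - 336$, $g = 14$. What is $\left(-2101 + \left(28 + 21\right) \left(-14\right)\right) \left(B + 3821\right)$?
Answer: $-13575477$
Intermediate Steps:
$B = 1050$ ($B = \left(-9\right) \left(-11\right) 14 - 336 = 99 \cdot 14 - 336 = 1386 - 336 = 1050$)
$\left(-2101 + \left(28 + 21\right) \left(-14\right)\right) \left(B + 3821\right) = \left(-2101 + \left(28 + 21\right) \left(-14\right)\right) \left(1050 + 3821\right) = \left(-2101 + 49 \left(-14\right)\right) 4871 = \left(-2101 - 686\right) 4871 = \left(-2787\right) 4871 = -13575477$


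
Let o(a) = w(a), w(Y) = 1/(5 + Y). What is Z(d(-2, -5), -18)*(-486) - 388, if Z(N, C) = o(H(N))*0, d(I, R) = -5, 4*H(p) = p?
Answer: -388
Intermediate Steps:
H(p) = p/4
o(a) = 1/(5 + a)
Z(N, C) = 0 (Z(N, C) = 0/(5 + N/4) = 0)
Z(d(-2, -5), -18)*(-486) - 388 = 0*(-486) - 388 = 0 - 388 = -388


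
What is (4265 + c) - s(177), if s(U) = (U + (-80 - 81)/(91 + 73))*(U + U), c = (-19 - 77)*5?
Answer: -4799089/82 ≈ -58526.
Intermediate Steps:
c = -480 (c = -96*5 = -480)
s(U) = 2*U*(-161/164 + U) (s(U) = (U - 161/164)*(2*U) = (-161/164 + U)*(2*U) = 2*U*(-161/164 + U))
(4265 + c) - s(177) = (4265 - 480) - 177*(-161 + 164*177)/82 = 3785 - 177*(-161 + 29028)/82 = 3785 - 177*28867/82 = 3785 - 1*5109459/82 = 3785 - 5109459/82 = -4799089/82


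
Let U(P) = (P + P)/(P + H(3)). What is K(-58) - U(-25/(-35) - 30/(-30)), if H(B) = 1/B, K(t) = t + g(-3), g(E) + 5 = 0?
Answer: -2781/43 ≈ -64.674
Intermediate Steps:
g(E) = -5 (g(E) = -5 + 0 = -5)
K(t) = -5 + t (K(t) = t - 5 = -5 + t)
H(B) = 1/B
U(P) = 2*P/(⅓ + P) (U(P) = (P + P)/(P + 1/3) = (2*P)/(P + ⅓) = (2*P)/(⅓ + P) = 2*P/(⅓ + P))
K(-58) - U(-25/(-35) - 30/(-30)) = (-5 - 58) - 6*(-25/(-35) - 30/(-30))/(1 + 3*(-25/(-35) - 30/(-30))) = -63 - 6*(-25*(-1/35) - 30*(-1/30))/(1 + 3*(-25*(-1/35) - 30*(-1/30))) = -63 - 6*(5/7 + 1)/(1 + 3*(5/7 + 1)) = -63 - 6*12/(7*(1 + 3*(12/7))) = -63 - 6*12/(7*(1 + 36/7)) = -63 - 6*12/(7*43/7) = -63 - 6*12*7/(7*43) = -63 - 1*72/43 = -63 - 72/43 = -2781/43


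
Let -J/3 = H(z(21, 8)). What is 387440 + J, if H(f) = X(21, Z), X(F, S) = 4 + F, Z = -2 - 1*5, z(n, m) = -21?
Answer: 387365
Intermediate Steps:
Z = -7 (Z = -2 - 5 = -7)
H(f) = 25 (H(f) = 4 + 21 = 25)
J = -75 (J = -3*25 = -75)
387440 + J = 387440 - 75 = 387365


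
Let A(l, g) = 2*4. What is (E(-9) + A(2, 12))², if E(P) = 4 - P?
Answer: 441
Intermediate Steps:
A(l, g) = 8
(E(-9) + A(2, 12))² = ((4 - 1*(-9)) + 8)² = ((4 + 9) + 8)² = (13 + 8)² = 21² = 441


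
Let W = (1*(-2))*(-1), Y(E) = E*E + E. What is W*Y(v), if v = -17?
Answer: 544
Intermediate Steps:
Y(E) = E + E² (Y(E) = E² + E = E + E²)
W = 2 (W = -2*(-1) = 2)
W*Y(v) = 2*(-17*(1 - 17)) = 2*(-17*(-16)) = 2*272 = 544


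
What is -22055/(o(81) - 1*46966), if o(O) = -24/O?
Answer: 119097/253618 ≈ 0.46959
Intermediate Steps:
-22055/(o(81) - 1*46966) = -22055/(-24/81 - 1*46966) = -22055/(-24*1/81 - 46966) = -22055/(-8/27 - 46966) = -22055/(-1268090/27) = -22055*(-27/1268090) = 119097/253618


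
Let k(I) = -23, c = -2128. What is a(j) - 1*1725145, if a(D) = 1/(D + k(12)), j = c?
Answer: -3710786896/2151 ≈ -1.7251e+6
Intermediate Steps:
j = -2128
a(D) = 1/(-23 + D) (a(D) = 1/(D - 23) = 1/(-23 + D))
a(j) - 1*1725145 = 1/(-23 - 2128) - 1*1725145 = 1/(-2151) - 1725145 = -1/2151 - 1725145 = -3710786896/2151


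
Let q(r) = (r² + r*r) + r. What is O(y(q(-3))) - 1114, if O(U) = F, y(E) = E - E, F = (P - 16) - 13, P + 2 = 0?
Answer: -1145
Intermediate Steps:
P = -2 (P = -2 + 0 = -2)
F = -31 (F = (-2 - 16) - 13 = -18 - 13 = -31)
q(r) = r + 2*r² (q(r) = (r² + r²) + r = 2*r² + r = r + 2*r²)
y(E) = 0
O(U) = -31
O(y(q(-3))) - 1114 = -31 - 1114 = -1145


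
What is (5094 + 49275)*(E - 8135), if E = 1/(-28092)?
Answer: -4141620573783/9364 ≈ -4.4229e+8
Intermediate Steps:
E = -1/28092 ≈ -3.5597e-5
(5094 + 49275)*(E - 8135) = (5094 + 49275)*(-1/28092 - 8135) = 54369*(-228528421/28092) = -4141620573783/9364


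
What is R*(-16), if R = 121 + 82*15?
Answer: -21616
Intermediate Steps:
R = 1351 (R = 121 + 1230 = 1351)
R*(-16) = 1351*(-16) = -21616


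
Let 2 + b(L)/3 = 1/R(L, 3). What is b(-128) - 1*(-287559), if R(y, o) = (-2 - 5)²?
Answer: 14090100/49 ≈ 2.8755e+5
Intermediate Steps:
R(y, o) = 49 (R(y, o) = (-7)² = 49)
b(L) = -291/49 (b(L) = -6 + 3/49 = -291/49)
b(-128) - 1*(-287559) = -291/49 - 1*(-287559) = -291/49 + 287559 = 14090100/49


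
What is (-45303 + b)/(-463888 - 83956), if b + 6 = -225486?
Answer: 270795/547844 ≈ 0.49429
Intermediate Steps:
b = -225492 (b = -6 - 225486 = -225492)
(-45303 + b)/(-463888 - 83956) = (-45303 - 225492)/(-463888 - 83956) = -270795/(-547844) = -270795*(-1/547844) = 270795/547844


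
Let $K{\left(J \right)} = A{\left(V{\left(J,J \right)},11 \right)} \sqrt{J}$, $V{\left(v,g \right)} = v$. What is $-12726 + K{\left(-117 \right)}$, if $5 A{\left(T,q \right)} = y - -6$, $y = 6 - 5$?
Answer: $-12726 + \frac{21 i \sqrt{13}}{5} \approx -12726.0 + 15.143 i$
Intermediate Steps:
$y = 1$ ($y = 6 - 5 = 1$)
$A{\left(T,q \right)} = \frac{7}{5}$ ($A{\left(T,q \right)} = \frac{1 - -6}{5} = \frac{1 + 6}{5} = \frac{1}{5} \cdot 7 = \frac{7}{5}$)
$K{\left(J \right)} = \frac{7 \sqrt{J}}{5}$
$-12726 + K{\left(-117 \right)} = -12726 + \frac{7 \sqrt{-117}}{5} = -12726 + \frac{7 \cdot 3 i \sqrt{13}}{5} = -12726 + \frac{21 i \sqrt{13}}{5}$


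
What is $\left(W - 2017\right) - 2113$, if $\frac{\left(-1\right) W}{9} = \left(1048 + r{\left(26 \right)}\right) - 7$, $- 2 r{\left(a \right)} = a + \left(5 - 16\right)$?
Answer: $- \frac{26863}{2} \approx -13432.0$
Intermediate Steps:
$r{\left(a \right)} = \frac{11}{2} - \frac{a}{2}$ ($r{\left(a \right)} = - \frac{a + \left(5 - 16\right)}{2} = - \frac{a - 11}{2} = - \frac{-11 + a}{2} = \frac{11}{2} - \frac{a}{2}$)
$W = - \frac{18603}{2}$ ($W = - 9 \left(\left(1048 + \left(\frac{11}{2} - 13\right)\right) - 7\right) = - 9 \left(\left(1048 - \frac{15}{2}\right) - 7\right) = - 9 \left(\frac{2081}{2} - 7\right) = \left(-9\right) \frac{2067}{2} = - \frac{18603}{2} \approx -9301.5$)
$\left(W - 2017\right) - 2113 = \left(- \frac{18603}{2} - 2017\right) - 2113 = - \frac{22637}{2} - 2113 = - \frac{26863}{2}$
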